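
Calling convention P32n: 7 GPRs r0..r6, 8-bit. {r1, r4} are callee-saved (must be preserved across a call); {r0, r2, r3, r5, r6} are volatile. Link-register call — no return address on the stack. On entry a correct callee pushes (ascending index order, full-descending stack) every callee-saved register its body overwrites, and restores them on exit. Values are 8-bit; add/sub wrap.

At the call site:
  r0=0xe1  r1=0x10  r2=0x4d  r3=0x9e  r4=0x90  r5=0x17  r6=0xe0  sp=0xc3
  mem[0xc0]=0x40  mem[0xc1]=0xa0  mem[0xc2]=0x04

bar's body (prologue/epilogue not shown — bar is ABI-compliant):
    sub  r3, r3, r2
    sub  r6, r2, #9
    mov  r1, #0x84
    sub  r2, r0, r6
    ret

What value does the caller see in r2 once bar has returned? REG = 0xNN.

REG = 0x9d

prologue: push r1 -> mem[0xc2]=0x10, sp=0xc2
body[0] sub  r3, r3, r2 -> r3=0x51
body[1] sub  r6, r2, #9 -> r6=0x44
body[2] mov  r1, #0x84 -> r1=0x84
body[3] sub  r2, r0, r6 -> r2=0x9d
epilogue: pop r1=0x10, sp=0xc3
r2 is caller-saved -> body value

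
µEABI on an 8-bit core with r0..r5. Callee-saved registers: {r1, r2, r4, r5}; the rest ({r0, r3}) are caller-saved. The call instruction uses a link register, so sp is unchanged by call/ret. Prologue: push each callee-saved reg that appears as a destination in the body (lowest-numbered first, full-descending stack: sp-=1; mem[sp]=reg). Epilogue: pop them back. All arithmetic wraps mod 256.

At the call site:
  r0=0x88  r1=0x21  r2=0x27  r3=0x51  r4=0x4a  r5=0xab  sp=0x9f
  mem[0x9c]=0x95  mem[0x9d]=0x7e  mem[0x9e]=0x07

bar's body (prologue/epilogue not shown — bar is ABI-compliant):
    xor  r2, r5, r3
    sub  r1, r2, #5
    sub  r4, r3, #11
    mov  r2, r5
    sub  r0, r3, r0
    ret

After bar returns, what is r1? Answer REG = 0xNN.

prologue: push r1 → mem[0x9e]=0x21, sp=0x9e
prologue: push r2 → mem[0x9d]=0x27, sp=0x9d
prologue: push r4 → mem[0x9c]=0x4a, sp=0x9c
body[0] xor  r2, r5, r3 → r2=0xfa
body[1] sub  r1, r2, #5 → r1=0xf5
body[2] sub  r4, r3, #11 → r4=0x46
body[3] mov  r2, r5 → r2=0xab
body[4] sub  r0, r3, r0 → r0=0xc9
epilogue: pop r4=0x4a, sp=0x9d
epilogue: pop r2=0x27, sp=0x9e
epilogue: pop r1=0x21, sp=0x9f
r1 is callee-saved → restored

REG = 0x21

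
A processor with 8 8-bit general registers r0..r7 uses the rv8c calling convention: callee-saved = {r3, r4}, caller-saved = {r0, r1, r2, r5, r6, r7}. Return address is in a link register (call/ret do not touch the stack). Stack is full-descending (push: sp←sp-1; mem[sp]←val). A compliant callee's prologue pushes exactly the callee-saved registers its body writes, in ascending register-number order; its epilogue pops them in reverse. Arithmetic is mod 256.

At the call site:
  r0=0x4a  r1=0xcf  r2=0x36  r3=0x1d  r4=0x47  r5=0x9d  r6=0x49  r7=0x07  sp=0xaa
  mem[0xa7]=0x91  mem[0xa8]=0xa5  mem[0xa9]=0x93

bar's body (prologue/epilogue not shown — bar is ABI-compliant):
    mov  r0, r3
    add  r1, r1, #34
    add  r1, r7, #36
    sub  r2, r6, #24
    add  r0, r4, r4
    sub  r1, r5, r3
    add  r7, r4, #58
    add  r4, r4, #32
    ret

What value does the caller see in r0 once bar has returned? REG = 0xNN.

REG = 0x8e

prologue: push r4 → mem[0xa9]=0x47, sp=0xa9
body[0] mov  r0, r3 → r0=0x1d
body[1] add  r1, r1, #34 → r1=0xf1
body[2] add  r1, r7, #36 → r1=0x2b
body[3] sub  r2, r6, #24 → r2=0x31
body[4] add  r0, r4, r4 → r0=0x8e
body[5] sub  r1, r5, r3 → r1=0x80
body[6] add  r7, r4, #58 → r7=0x81
body[7] add  r4, r4, #32 → r4=0x67
epilogue: pop r4=0x47, sp=0xaa
r0 is caller-saved → body value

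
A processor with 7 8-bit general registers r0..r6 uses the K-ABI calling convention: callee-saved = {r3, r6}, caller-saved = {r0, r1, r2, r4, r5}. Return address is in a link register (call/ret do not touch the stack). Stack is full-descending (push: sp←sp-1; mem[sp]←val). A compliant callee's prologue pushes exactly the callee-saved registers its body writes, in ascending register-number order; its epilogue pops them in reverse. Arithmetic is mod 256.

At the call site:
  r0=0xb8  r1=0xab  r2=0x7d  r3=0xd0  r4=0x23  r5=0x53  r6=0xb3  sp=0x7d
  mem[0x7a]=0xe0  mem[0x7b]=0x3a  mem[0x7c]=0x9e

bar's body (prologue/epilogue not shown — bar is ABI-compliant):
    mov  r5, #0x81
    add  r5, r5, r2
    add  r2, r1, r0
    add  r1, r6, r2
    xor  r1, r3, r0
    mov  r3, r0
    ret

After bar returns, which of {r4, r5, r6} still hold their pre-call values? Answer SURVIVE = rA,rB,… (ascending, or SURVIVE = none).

prologue: push r3 -> mem[0x7c]=0xd0, sp=0x7c
body[0] mov  r5, #0x81 -> r5=0x81
body[1] add  r5, r5, r2 -> r5=0xfe
body[2] add  r2, r1, r0 -> r2=0x63
body[3] add  r1, r6, r2 -> r1=0x16
body[4] xor  r1, r3, r0 -> r1=0x68
body[5] mov  r3, r0 -> r3=0xb8
epilogue: pop r3=0xd0, sp=0x7d
r4: caller-saved, written=False
r5: caller-saved, written=True
r6: callee-saved, written=False

SURVIVE = r4,r6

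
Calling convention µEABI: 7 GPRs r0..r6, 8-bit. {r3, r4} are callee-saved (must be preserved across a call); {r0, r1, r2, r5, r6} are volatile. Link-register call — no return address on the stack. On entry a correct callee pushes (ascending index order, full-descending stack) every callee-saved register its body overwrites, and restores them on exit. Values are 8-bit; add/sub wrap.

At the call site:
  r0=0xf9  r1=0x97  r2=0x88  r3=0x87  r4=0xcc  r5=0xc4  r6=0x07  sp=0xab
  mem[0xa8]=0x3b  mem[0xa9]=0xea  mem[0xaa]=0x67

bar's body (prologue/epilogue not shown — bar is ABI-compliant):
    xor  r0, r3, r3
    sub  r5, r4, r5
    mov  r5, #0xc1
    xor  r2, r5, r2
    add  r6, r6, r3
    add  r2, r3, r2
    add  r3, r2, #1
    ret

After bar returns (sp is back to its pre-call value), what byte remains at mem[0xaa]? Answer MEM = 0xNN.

MEM = 0x87

prologue: push r3 -> mem[0xaa]=0x87, sp=0xaa
body[0] xor  r0, r3, r3 -> r0=0x00
body[1] sub  r5, r4, r5 -> r5=0x08
body[2] mov  r5, #0xc1 -> r5=0xc1
body[3] xor  r2, r5, r2 -> r2=0x49
body[4] add  r6, r6, r3 -> r6=0x8e
body[5] add  r2, r3, r2 -> r2=0xd0
body[6] add  r3, r2, #1 -> r3=0xd1
epilogue: pop r3=0x87, sp=0xab
prologue pushed ['r3'] at ['0xaa']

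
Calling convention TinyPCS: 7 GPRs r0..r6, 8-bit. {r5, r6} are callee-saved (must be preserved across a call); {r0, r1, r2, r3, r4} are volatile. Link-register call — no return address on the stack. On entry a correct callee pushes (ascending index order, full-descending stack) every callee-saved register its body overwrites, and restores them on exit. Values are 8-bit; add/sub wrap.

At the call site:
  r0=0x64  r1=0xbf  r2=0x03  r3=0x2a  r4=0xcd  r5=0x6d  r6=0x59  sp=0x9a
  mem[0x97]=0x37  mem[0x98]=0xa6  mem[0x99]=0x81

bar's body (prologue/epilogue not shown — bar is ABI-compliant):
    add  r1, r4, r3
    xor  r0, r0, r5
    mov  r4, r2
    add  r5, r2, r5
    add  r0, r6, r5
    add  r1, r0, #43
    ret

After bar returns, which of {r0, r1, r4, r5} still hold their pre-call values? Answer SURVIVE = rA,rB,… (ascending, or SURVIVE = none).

SURVIVE = r5

prologue: push r5 → mem[0x99]=0x6d, sp=0x99
body[0] add  r1, r4, r3 → r1=0xf7
body[1] xor  r0, r0, r5 → r0=0x09
body[2] mov  r4, r2 → r4=0x03
body[3] add  r5, r2, r5 → r5=0x70
body[4] add  r0, r6, r5 → r0=0xc9
body[5] add  r1, r0, #43 → r1=0xf4
epilogue: pop r5=0x6d, sp=0x9a
r0: caller-saved, written=True
r1: caller-saved, written=True
r4: caller-saved, written=True
r5: callee-saved, written=True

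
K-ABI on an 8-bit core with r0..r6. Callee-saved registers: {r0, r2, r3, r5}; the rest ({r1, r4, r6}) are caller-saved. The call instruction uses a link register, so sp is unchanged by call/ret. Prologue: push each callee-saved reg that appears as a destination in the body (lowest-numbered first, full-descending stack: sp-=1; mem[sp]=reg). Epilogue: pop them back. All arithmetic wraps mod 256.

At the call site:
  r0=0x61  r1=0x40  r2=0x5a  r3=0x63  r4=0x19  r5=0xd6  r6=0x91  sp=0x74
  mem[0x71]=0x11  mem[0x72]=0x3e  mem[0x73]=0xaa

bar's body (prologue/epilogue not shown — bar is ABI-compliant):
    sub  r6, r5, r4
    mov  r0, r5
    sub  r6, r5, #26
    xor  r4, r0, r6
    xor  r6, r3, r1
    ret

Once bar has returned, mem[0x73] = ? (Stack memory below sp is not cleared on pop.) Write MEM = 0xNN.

MEM = 0x61

prologue: push r0 -> mem[0x73]=0x61, sp=0x73
body[0] sub  r6, r5, r4 -> r6=0xbd
body[1] mov  r0, r5 -> r0=0xd6
body[2] sub  r6, r5, #26 -> r6=0xbc
body[3] xor  r4, r0, r6 -> r4=0x6a
body[4] xor  r6, r3, r1 -> r6=0x23
epilogue: pop r0=0x61, sp=0x74
prologue pushed ['r0'] at ['0x73']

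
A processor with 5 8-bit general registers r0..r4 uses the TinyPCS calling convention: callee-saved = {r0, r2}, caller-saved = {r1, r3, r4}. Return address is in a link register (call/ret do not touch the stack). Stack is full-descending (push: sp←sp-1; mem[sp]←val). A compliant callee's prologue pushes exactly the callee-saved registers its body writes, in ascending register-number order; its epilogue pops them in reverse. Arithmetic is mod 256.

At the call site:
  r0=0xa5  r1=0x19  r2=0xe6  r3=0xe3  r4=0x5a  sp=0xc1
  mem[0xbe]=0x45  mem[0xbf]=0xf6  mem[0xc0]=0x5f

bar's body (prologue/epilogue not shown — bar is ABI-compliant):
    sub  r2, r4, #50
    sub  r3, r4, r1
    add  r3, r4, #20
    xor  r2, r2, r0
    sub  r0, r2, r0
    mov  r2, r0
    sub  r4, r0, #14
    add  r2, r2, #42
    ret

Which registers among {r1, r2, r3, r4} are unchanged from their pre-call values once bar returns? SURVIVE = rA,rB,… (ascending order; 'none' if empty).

prologue: push r0 → mem[0xc0]=0xa5, sp=0xc0
prologue: push r2 → mem[0xbf]=0xe6, sp=0xbf
body[0] sub  r2, r4, #50 → r2=0x28
body[1] sub  r3, r4, r1 → r3=0x41
body[2] add  r3, r4, #20 → r3=0x6e
body[3] xor  r2, r2, r0 → r2=0x8d
body[4] sub  r0, r2, r0 → r0=0xe8
body[5] mov  r2, r0 → r2=0xe8
body[6] sub  r4, r0, #14 → r4=0xda
body[7] add  r2, r2, #42 → r2=0x12
epilogue: pop r2=0xe6, sp=0xc0
epilogue: pop r0=0xa5, sp=0xc1
r1: caller-saved, written=False
r2: callee-saved, written=True
r3: caller-saved, written=True
r4: caller-saved, written=True

SURVIVE = r1,r2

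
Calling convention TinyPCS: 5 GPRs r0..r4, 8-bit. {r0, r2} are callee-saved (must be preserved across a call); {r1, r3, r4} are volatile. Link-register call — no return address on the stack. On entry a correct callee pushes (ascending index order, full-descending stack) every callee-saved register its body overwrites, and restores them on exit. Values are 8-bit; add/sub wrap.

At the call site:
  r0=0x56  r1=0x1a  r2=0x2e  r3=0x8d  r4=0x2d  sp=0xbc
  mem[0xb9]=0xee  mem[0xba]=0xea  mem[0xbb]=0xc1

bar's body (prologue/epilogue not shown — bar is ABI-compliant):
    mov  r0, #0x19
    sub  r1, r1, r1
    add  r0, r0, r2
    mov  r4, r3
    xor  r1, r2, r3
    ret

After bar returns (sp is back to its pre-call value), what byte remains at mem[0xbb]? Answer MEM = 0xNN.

MEM = 0x56

prologue: push r0 -> mem[0xbb]=0x56, sp=0xbb
body[0] mov  r0, #0x19 -> r0=0x19
body[1] sub  r1, r1, r1 -> r1=0x00
body[2] add  r0, r0, r2 -> r0=0x47
body[3] mov  r4, r3 -> r4=0x8d
body[4] xor  r1, r2, r3 -> r1=0xa3
epilogue: pop r0=0x56, sp=0xbc
prologue pushed ['r0'] at ['0xbb']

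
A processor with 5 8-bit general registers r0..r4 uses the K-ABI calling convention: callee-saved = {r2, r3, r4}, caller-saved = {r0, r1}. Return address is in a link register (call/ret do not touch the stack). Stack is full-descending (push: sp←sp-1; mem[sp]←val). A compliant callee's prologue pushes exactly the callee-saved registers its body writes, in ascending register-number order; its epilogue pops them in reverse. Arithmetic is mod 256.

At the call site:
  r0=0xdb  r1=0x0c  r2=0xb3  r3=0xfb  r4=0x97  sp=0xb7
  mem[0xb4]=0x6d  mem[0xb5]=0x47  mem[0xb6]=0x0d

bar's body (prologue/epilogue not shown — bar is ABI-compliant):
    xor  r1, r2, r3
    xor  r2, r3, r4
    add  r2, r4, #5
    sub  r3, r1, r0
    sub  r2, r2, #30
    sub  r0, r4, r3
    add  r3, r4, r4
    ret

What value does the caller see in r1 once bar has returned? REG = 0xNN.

REG = 0x48

prologue: push r2 -> mem[0xb6]=0xb3, sp=0xb6
prologue: push r3 -> mem[0xb5]=0xfb, sp=0xb5
body[0] xor  r1, r2, r3 -> r1=0x48
body[1] xor  r2, r3, r4 -> r2=0x6c
body[2] add  r2, r4, #5 -> r2=0x9c
body[3] sub  r3, r1, r0 -> r3=0x6d
body[4] sub  r2, r2, #30 -> r2=0x7e
body[5] sub  r0, r4, r3 -> r0=0x2a
body[6] add  r3, r4, r4 -> r3=0x2e
epilogue: pop r3=0xfb, sp=0xb6
epilogue: pop r2=0xb3, sp=0xb7
r1 is caller-saved -> body value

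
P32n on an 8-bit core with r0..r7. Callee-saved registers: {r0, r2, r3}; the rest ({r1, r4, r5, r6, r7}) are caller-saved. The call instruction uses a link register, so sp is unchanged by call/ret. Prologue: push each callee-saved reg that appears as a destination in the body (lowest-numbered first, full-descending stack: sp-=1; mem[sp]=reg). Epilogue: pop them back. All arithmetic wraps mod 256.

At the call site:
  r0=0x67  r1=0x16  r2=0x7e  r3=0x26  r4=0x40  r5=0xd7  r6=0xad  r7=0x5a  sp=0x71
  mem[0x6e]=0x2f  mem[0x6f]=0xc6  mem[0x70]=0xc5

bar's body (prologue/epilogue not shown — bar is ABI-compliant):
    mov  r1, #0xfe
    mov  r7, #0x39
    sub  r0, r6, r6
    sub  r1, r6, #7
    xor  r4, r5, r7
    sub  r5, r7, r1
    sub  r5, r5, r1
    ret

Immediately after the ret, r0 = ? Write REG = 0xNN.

prologue: push r0 → mem[0x70]=0x67, sp=0x70
body[0] mov  r1, #0xfe → r1=0xfe
body[1] mov  r7, #0x39 → r7=0x39
body[2] sub  r0, r6, r6 → r0=0x00
body[3] sub  r1, r6, #7 → r1=0xa6
body[4] xor  r4, r5, r7 → r4=0xee
body[5] sub  r5, r7, r1 → r5=0x93
body[6] sub  r5, r5, r1 → r5=0xed
epilogue: pop r0=0x67, sp=0x71
r0 is callee-saved → restored

REG = 0x67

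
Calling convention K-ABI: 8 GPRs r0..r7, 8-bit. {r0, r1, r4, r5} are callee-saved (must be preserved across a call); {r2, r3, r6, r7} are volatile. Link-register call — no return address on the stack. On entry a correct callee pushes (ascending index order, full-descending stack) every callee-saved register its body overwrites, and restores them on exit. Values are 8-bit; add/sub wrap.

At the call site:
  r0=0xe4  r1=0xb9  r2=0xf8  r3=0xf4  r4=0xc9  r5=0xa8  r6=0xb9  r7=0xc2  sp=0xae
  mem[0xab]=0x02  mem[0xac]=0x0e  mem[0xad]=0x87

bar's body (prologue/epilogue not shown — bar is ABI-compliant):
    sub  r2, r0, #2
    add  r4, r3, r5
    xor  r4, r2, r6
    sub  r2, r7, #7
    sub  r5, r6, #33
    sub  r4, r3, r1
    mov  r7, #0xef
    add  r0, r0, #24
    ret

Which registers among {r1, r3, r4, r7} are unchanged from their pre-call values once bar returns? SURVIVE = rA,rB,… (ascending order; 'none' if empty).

prologue: push r0 → mem[0xad]=0xe4, sp=0xad
prologue: push r4 → mem[0xac]=0xc9, sp=0xac
prologue: push r5 → mem[0xab]=0xa8, sp=0xab
body[0] sub  r2, r0, #2 → r2=0xe2
body[1] add  r4, r3, r5 → r4=0x9c
body[2] xor  r4, r2, r6 → r4=0x5b
body[3] sub  r2, r7, #7 → r2=0xbb
body[4] sub  r5, r6, #33 → r5=0x98
body[5] sub  r4, r3, r1 → r4=0x3b
body[6] mov  r7, #0xef → r7=0xef
body[7] add  r0, r0, #24 → r0=0xfc
epilogue: pop r5=0xa8, sp=0xac
epilogue: pop r4=0xc9, sp=0xad
epilogue: pop r0=0xe4, sp=0xae
r1: callee-saved, written=False
r3: caller-saved, written=False
r4: callee-saved, written=True
r7: caller-saved, written=True

SURVIVE = r1,r3,r4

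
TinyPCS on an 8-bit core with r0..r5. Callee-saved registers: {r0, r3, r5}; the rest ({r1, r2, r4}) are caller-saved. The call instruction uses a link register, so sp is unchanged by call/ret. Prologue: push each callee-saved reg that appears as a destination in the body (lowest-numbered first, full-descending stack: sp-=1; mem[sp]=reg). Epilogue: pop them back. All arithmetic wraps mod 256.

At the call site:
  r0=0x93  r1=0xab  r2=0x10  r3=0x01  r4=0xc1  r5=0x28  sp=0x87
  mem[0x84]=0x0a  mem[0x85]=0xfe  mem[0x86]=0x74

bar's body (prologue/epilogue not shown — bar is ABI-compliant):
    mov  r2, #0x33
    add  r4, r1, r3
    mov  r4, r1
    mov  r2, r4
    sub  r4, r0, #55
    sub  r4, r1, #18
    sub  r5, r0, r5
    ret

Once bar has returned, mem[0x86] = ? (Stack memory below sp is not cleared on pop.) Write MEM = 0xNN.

MEM = 0x28

prologue: push r5 -> mem[0x86]=0x28, sp=0x86
body[0] mov  r2, #0x33 -> r2=0x33
body[1] add  r4, r1, r3 -> r4=0xac
body[2] mov  r4, r1 -> r4=0xab
body[3] mov  r2, r4 -> r2=0xab
body[4] sub  r4, r0, #55 -> r4=0x5c
body[5] sub  r4, r1, #18 -> r4=0x99
body[6] sub  r5, r0, r5 -> r5=0x6b
epilogue: pop r5=0x28, sp=0x87
prologue pushed ['r5'] at ['0x86']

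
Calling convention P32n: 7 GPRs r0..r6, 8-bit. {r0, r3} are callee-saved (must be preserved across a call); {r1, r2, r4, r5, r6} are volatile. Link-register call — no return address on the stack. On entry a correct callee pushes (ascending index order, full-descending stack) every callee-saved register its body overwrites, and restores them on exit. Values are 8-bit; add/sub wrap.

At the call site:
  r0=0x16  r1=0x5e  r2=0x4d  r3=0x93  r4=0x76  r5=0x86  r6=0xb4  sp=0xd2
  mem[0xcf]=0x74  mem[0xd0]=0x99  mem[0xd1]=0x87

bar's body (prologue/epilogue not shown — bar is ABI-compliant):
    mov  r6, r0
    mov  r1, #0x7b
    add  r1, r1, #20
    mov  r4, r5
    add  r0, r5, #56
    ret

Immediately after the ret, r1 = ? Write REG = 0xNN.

REG = 0x8f

prologue: push r0 -> mem[0xd1]=0x16, sp=0xd1
body[0] mov  r6, r0 -> r6=0x16
body[1] mov  r1, #0x7b -> r1=0x7b
body[2] add  r1, r1, #20 -> r1=0x8f
body[3] mov  r4, r5 -> r4=0x86
body[4] add  r0, r5, #56 -> r0=0xbe
epilogue: pop r0=0x16, sp=0xd2
r1 is caller-saved -> body value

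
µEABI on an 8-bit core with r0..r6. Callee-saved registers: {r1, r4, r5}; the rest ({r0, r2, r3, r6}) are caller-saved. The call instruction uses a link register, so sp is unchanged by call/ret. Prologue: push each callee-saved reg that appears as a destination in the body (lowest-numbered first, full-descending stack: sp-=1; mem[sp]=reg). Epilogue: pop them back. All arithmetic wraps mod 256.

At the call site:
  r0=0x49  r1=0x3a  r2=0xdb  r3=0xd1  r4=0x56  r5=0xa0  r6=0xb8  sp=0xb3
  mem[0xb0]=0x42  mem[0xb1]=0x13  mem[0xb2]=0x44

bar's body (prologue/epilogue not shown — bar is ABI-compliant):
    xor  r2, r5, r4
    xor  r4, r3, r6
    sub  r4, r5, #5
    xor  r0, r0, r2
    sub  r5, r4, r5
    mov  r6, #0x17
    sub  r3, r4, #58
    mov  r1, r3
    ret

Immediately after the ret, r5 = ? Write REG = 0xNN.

prologue: push r1 → mem[0xb2]=0x3a, sp=0xb2
prologue: push r4 → mem[0xb1]=0x56, sp=0xb1
prologue: push r5 → mem[0xb0]=0xa0, sp=0xb0
body[0] xor  r2, r5, r4 → r2=0xf6
body[1] xor  r4, r3, r6 → r4=0x69
body[2] sub  r4, r5, #5 → r4=0x9b
body[3] xor  r0, r0, r2 → r0=0xbf
body[4] sub  r5, r4, r5 → r5=0xfb
body[5] mov  r6, #0x17 → r6=0x17
body[6] sub  r3, r4, #58 → r3=0x61
body[7] mov  r1, r3 → r1=0x61
epilogue: pop r5=0xa0, sp=0xb1
epilogue: pop r4=0x56, sp=0xb2
epilogue: pop r1=0x3a, sp=0xb3
r5 is callee-saved → restored

REG = 0xa0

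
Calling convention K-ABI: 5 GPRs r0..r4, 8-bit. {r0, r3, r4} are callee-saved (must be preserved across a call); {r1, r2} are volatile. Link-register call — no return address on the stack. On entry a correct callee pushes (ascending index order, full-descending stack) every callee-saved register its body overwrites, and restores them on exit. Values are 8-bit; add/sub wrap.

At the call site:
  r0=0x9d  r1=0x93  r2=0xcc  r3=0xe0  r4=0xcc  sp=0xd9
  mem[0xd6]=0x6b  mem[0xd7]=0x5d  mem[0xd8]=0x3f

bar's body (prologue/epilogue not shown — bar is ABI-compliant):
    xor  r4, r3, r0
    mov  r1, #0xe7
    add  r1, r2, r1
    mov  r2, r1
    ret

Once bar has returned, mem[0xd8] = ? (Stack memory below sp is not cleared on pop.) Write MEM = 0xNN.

prologue: push r4 -> mem[0xd8]=0xcc, sp=0xd8
body[0] xor  r4, r3, r0 -> r4=0x7d
body[1] mov  r1, #0xe7 -> r1=0xe7
body[2] add  r1, r2, r1 -> r1=0xb3
body[3] mov  r2, r1 -> r2=0xb3
epilogue: pop r4=0xcc, sp=0xd9
prologue pushed ['r4'] at ['0xd8']

MEM = 0xcc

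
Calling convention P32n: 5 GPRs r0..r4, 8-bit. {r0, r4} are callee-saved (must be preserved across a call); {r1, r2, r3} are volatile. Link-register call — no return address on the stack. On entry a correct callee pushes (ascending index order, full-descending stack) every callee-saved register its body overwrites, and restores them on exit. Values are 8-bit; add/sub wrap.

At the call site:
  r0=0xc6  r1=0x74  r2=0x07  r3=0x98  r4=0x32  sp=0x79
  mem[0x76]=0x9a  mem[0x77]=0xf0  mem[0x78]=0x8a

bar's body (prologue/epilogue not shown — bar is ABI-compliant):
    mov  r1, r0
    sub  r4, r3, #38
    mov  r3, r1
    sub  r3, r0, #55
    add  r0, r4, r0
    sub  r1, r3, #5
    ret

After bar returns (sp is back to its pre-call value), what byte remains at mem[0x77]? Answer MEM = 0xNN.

prologue: push r0 -> mem[0x78]=0xc6, sp=0x78
prologue: push r4 -> mem[0x77]=0x32, sp=0x77
body[0] mov  r1, r0 -> r1=0xc6
body[1] sub  r4, r3, #38 -> r4=0x72
body[2] mov  r3, r1 -> r3=0xc6
body[3] sub  r3, r0, #55 -> r3=0x8f
body[4] add  r0, r4, r0 -> r0=0x38
body[5] sub  r1, r3, #5 -> r1=0x8a
epilogue: pop r4=0x32, sp=0x78
epilogue: pop r0=0xc6, sp=0x79
prologue pushed ['r0', 'r4'] at ['0x78', '0x77']

MEM = 0x32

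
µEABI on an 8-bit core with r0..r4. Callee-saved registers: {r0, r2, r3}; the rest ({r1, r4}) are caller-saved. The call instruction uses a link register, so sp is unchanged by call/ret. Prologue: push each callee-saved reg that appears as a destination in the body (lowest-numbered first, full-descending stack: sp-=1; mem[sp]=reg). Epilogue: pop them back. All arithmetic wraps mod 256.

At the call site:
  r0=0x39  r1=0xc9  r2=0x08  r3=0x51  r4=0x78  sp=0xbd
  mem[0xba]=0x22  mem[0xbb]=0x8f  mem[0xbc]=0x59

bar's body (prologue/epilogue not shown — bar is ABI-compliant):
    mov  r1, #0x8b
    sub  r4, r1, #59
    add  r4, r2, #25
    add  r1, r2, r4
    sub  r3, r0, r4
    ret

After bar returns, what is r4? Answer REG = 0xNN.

prologue: push r3 → mem[0xbc]=0x51, sp=0xbc
body[0] mov  r1, #0x8b → r1=0x8b
body[1] sub  r4, r1, #59 → r4=0x50
body[2] add  r4, r2, #25 → r4=0x21
body[3] add  r1, r2, r4 → r1=0x29
body[4] sub  r3, r0, r4 → r3=0x18
epilogue: pop r3=0x51, sp=0xbd
r4 is caller-saved → body value

REG = 0x21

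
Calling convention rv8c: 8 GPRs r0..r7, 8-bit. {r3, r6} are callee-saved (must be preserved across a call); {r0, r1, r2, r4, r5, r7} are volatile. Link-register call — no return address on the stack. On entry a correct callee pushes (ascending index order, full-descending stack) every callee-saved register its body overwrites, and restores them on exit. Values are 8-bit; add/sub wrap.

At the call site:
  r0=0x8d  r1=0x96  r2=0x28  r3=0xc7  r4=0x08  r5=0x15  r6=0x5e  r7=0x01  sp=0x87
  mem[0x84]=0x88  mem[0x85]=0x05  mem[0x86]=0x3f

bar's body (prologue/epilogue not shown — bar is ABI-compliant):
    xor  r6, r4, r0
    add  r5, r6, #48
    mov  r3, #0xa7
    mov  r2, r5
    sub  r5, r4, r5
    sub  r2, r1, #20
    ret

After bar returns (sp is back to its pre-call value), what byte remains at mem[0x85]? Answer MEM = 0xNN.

MEM = 0x5e

prologue: push r3 -> mem[0x86]=0xc7, sp=0x86
prologue: push r6 -> mem[0x85]=0x5e, sp=0x85
body[0] xor  r6, r4, r0 -> r6=0x85
body[1] add  r5, r6, #48 -> r5=0xb5
body[2] mov  r3, #0xa7 -> r3=0xa7
body[3] mov  r2, r5 -> r2=0xb5
body[4] sub  r5, r4, r5 -> r5=0x53
body[5] sub  r2, r1, #20 -> r2=0x82
epilogue: pop r6=0x5e, sp=0x86
epilogue: pop r3=0xc7, sp=0x87
prologue pushed ['r3', 'r6'] at ['0x86', '0x85']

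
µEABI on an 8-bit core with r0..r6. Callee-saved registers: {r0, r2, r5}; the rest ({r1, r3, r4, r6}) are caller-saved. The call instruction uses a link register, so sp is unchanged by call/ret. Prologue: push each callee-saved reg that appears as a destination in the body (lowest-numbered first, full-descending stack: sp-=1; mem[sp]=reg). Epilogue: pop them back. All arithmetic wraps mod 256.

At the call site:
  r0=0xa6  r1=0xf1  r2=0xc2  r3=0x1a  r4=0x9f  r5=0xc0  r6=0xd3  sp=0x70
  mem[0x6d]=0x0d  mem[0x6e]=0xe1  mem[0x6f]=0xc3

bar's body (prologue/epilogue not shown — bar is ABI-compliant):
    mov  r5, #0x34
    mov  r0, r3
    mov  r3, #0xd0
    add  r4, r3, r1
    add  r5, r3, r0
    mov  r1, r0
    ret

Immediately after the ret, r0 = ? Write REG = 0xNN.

REG = 0xa6

prologue: push r0 → mem[0x6f]=0xa6, sp=0x6f
prologue: push r5 → mem[0x6e]=0xc0, sp=0x6e
body[0] mov  r5, #0x34 → r5=0x34
body[1] mov  r0, r3 → r0=0x1a
body[2] mov  r3, #0xd0 → r3=0xd0
body[3] add  r4, r3, r1 → r4=0xc1
body[4] add  r5, r3, r0 → r5=0xea
body[5] mov  r1, r0 → r1=0x1a
epilogue: pop r5=0xc0, sp=0x6f
epilogue: pop r0=0xa6, sp=0x70
r0 is callee-saved → restored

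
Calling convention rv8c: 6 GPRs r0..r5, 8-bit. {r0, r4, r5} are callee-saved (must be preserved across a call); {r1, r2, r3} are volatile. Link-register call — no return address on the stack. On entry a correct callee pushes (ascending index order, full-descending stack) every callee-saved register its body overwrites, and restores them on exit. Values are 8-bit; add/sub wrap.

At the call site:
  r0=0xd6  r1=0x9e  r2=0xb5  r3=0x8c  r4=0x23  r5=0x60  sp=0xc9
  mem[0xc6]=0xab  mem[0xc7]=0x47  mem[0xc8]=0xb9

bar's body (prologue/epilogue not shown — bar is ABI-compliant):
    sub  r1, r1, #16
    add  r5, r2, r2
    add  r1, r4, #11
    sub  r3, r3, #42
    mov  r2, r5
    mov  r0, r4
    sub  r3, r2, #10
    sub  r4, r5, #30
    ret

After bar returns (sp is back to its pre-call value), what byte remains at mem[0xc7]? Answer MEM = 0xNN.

prologue: push r0 -> mem[0xc8]=0xd6, sp=0xc8
prologue: push r4 -> mem[0xc7]=0x23, sp=0xc7
prologue: push r5 -> mem[0xc6]=0x60, sp=0xc6
body[0] sub  r1, r1, #16 -> r1=0x8e
body[1] add  r5, r2, r2 -> r5=0x6a
body[2] add  r1, r4, #11 -> r1=0x2e
body[3] sub  r3, r3, #42 -> r3=0x62
body[4] mov  r2, r5 -> r2=0x6a
body[5] mov  r0, r4 -> r0=0x23
body[6] sub  r3, r2, #10 -> r3=0x60
body[7] sub  r4, r5, #30 -> r4=0x4c
epilogue: pop r5=0x60, sp=0xc7
epilogue: pop r4=0x23, sp=0xc8
epilogue: pop r0=0xd6, sp=0xc9
prologue pushed ['r0', 'r4', 'r5'] at ['0xc8', '0xc7', '0xc6']

MEM = 0x23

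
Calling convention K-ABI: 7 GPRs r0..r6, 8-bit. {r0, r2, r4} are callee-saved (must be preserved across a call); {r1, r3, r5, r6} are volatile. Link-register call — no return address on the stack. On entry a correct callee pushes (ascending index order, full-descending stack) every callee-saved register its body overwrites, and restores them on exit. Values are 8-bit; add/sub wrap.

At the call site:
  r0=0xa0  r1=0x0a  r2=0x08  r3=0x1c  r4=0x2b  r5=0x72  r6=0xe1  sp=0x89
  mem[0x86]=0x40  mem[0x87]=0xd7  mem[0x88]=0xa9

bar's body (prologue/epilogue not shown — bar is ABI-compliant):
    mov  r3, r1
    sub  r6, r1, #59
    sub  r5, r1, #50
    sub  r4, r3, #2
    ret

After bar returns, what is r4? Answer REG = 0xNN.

prologue: push r4 -> mem[0x88]=0x2b, sp=0x88
body[0] mov  r3, r1 -> r3=0x0a
body[1] sub  r6, r1, #59 -> r6=0xcf
body[2] sub  r5, r1, #50 -> r5=0xd8
body[3] sub  r4, r3, #2 -> r4=0x08
epilogue: pop r4=0x2b, sp=0x89
r4 is callee-saved -> restored

REG = 0x2b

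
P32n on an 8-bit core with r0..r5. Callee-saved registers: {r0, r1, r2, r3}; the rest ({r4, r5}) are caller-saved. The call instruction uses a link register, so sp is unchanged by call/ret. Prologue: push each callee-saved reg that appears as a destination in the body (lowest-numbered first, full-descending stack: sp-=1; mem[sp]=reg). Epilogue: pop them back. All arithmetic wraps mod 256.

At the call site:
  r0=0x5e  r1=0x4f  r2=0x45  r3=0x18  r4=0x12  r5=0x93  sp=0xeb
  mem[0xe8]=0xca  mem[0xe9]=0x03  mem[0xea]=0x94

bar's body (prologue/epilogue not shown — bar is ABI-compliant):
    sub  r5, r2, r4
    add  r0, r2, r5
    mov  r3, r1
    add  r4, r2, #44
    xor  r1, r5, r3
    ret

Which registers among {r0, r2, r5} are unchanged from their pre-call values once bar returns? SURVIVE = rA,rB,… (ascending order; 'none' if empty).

prologue: push r0 -> mem[0xea]=0x5e, sp=0xea
prologue: push r1 -> mem[0xe9]=0x4f, sp=0xe9
prologue: push r3 -> mem[0xe8]=0x18, sp=0xe8
body[0] sub  r5, r2, r4 -> r5=0x33
body[1] add  r0, r2, r5 -> r0=0x78
body[2] mov  r3, r1 -> r3=0x4f
body[3] add  r4, r2, #44 -> r4=0x71
body[4] xor  r1, r5, r3 -> r1=0x7c
epilogue: pop r3=0x18, sp=0xe9
epilogue: pop r1=0x4f, sp=0xea
epilogue: pop r0=0x5e, sp=0xeb
r0: callee-saved, written=True
r2: callee-saved, written=False
r5: caller-saved, written=True

SURVIVE = r0,r2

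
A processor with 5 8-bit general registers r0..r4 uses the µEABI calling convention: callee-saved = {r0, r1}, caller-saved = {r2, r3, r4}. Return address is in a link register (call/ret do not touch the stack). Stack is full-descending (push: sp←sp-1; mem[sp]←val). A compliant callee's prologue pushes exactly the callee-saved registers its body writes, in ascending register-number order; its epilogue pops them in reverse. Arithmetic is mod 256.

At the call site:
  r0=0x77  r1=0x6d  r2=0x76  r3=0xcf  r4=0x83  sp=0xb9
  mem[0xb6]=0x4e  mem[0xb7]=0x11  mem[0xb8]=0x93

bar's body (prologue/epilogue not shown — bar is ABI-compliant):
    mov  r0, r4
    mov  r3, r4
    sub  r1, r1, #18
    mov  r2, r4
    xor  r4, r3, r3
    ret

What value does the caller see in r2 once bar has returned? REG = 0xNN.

REG = 0x83

prologue: push r0 -> mem[0xb8]=0x77, sp=0xb8
prologue: push r1 -> mem[0xb7]=0x6d, sp=0xb7
body[0] mov  r0, r4 -> r0=0x83
body[1] mov  r3, r4 -> r3=0x83
body[2] sub  r1, r1, #18 -> r1=0x5b
body[3] mov  r2, r4 -> r2=0x83
body[4] xor  r4, r3, r3 -> r4=0x00
epilogue: pop r1=0x6d, sp=0xb8
epilogue: pop r0=0x77, sp=0xb9
r2 is caller-saved -> body value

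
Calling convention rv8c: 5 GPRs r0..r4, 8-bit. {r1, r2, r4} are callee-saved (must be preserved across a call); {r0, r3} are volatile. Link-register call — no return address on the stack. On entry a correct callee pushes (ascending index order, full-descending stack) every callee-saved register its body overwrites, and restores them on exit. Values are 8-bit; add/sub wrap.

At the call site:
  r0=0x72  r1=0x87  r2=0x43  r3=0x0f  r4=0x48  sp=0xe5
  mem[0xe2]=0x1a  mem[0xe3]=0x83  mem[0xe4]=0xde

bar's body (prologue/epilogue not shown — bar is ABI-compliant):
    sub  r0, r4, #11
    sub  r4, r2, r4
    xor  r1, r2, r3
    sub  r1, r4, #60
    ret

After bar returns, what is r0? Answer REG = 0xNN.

prologue: push r1 -> mem[0xe4]=0x87, sp=0xe4
prologue: push r4 -> mem[0xe3]=0x48, sp=0xe3
body[0] sub  r0, r4, #11 -> r0=0x3d
body[1] sub  r4, r2, r4 -> r4=0xfb
body[2] xor  r1, r2, r3 -> r1=0x4c
body[3] sub  r1, r4, #60 -> r1=0xbf
epilogue: pop r4=0x48, sp=0xe4
epilogue: pop r1=0x87, sp=0xe5
r0 is caller-saved -> body value

REG = 0x3d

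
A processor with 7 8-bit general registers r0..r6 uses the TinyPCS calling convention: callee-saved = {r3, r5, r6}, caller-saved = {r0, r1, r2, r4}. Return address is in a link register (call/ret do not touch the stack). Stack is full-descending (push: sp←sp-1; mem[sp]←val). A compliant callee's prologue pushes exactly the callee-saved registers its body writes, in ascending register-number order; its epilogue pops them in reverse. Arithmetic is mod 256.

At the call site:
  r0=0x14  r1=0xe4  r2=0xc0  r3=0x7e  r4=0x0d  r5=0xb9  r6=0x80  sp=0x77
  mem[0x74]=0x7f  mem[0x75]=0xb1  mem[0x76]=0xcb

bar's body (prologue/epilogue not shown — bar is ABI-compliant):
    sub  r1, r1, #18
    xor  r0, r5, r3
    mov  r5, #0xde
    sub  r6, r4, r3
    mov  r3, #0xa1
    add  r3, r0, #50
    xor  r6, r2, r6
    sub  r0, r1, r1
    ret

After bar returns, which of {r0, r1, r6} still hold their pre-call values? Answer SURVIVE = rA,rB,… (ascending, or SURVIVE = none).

SURVIVE = r6

prologue: push r3 → mem[0x76]=0x7e, sp=0x76
prologue: push r5 → mem[0x75]=0xb9, sp=0x75
prologue: push r6 → mem[0x74]=0x80, sp=0x74
body[0] sub  r1, r1, #18 → r1=0xd2
body[1] xor  r0, r5, r3 → r0=0xc7
body[2] mov  r5, #0xde → r5=0xde
body[3] sub  r6, r4, r3 → r6=0x8f
body[4] mov  r3, #0xa1 → r3=0xa1
body[5] add  r3, r0, #50 → r3=0xf9
body[6] xor  r6, r2, r6 → r6=0x4f
body[7] sub  r0, r1, r1 → r0=0x00
epilogue: pop r6=0x80, sp=0x75
epilogue: pop r5=0xb9, sp=0x76
epilogue: pop r3=0x7e, sp=0x77
r0: caller-saved, written=True
r1: caller-saved, written=True
r6: callee-saved, written=True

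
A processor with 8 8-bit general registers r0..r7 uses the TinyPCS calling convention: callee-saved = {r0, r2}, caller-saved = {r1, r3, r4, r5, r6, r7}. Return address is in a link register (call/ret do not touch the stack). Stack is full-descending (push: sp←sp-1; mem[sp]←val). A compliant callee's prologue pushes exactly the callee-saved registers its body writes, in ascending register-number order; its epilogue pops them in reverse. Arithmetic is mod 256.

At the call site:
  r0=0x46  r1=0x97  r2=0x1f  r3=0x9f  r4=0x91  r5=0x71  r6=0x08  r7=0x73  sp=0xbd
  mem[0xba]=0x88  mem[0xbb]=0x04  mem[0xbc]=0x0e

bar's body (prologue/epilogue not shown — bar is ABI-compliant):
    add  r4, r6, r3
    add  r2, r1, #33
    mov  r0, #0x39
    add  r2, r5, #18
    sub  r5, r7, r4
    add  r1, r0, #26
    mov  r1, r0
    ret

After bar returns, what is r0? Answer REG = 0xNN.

REG = 0x46

prologue: push r0 → mem[0xbc]=0x46, sp=0xbc
prologue: push r2 → mem[0xbb]=0x1f, sp=0xbb
body[0] add  r4, r6, r3 → r4=0xa7
body[1] add  r2, r1, #33 → r2=0xb8
body[2] mov  r0, #0x39 → r0=0x39
body[3] add  r2, r5, #18 → r2=0x83
body[4] sub  r5, r7, r4 → r5=0xcc
body[5] add  r1, r0, #26 → r1=0x53
body[6] mov  r1, r0 → r1=0x39
epilogue: pop r2=0x1f, sp=0xbc
epilogue: pop r0=0x46, sp=0xbd
r0 is callee-saved → restored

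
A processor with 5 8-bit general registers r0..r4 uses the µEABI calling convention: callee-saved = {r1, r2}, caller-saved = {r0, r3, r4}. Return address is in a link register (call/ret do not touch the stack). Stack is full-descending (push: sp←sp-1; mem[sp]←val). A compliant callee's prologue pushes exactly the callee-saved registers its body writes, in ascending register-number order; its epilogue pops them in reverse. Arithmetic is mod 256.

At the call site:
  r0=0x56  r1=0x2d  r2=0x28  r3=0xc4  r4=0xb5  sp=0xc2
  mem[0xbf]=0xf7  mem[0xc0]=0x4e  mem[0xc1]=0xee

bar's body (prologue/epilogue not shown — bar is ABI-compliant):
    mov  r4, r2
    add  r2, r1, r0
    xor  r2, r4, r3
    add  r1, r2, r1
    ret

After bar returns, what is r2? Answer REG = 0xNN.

prologue: push r1 -> mem[0xc1]=0x2d, sp=0xc1
prologue: push r2 -> mem[0xc0]=0x28, sp=0xc0
body[0] mov  r4, r2 -> r4=0x28
body[1] add  r2, r1, r0 -> r2=0x83
body[2] xor  r2, r4, r3 -> r2=0xec
body[3] add  r1, r2, r1 -> r1=0x19
epilogue: pop r2=0x28, sp=0xc1
epilogue: pop r1=0x2d, sp=0xc2
r2 is callee-saved -> restored

REG = 0x28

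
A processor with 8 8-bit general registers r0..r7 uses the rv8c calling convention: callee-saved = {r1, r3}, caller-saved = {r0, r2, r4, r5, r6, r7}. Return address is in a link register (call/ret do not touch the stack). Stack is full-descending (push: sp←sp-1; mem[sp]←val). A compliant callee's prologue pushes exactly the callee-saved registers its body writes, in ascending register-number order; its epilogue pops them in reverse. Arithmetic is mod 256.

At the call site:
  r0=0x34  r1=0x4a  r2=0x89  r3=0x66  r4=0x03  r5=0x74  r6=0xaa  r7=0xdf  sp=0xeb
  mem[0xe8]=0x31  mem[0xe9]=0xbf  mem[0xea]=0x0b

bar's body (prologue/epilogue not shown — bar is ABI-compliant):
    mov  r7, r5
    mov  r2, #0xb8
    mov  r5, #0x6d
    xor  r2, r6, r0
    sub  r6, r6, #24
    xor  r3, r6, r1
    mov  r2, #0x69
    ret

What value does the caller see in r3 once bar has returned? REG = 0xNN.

prologue: push r3 -> mem[0xea]=0x66, sp=0xea
body[0] mov  r7, r5 -> r7=0x74
body[1] mov  r2, #0xb8 -> r2=0xb8
body[2] mov  r5, #0x6d -> r5=0x6d
body[3] xor  r2, r6, r0 -> r2=0x9e
body[4] sub  r6, r6, #24 -> r6=0x92
body[5] xor  r3, r6, r1 -> r3=0xd8
body[6] mov  r2, #0x69 -> r2=0x69
epilogue: pop r3=0x66, sp=0xeb
r3 is callee-saved -> restored

REG = 0x66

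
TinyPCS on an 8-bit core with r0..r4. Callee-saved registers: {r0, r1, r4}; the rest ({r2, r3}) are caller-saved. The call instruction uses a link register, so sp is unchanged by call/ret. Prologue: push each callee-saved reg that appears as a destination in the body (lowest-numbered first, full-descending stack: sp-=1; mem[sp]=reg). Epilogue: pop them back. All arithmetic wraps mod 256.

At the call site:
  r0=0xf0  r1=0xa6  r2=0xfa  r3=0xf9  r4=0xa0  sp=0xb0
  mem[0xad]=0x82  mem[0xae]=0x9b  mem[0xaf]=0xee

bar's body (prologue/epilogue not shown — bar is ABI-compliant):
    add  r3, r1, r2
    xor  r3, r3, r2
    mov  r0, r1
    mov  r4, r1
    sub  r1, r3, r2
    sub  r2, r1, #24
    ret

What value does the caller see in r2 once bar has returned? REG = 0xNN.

prologue: push r0 → mem[0xaf]=0xf0, sp=0xaf
prologue: push r1 → mem[0xae]=0xa6, sp=0xae
prologue: push r4 → mem[0xad]=0xa0, sp=0xad
body[0] add  r3, r1, r2 → r3=0xa0
body[1] xor  r3, r3, r2 → r3=0x5a
body[2] mov  r0, r1 → r0=0xa6
body[3] mov  r4, r1 → r4=0xa6
body[4] sub  r1, r3, r2 → r1=0x60
body[5] sub  r2, r1, #24 → r2=0x48
epilogue: pop r4=0xa0, sp=0xae
epilogue: pop r1=0xa6, sp=0xaf
epilogue: pop r0=0xf0, sp=0xb0
r2 is caller-saved → body value

REG = 0x48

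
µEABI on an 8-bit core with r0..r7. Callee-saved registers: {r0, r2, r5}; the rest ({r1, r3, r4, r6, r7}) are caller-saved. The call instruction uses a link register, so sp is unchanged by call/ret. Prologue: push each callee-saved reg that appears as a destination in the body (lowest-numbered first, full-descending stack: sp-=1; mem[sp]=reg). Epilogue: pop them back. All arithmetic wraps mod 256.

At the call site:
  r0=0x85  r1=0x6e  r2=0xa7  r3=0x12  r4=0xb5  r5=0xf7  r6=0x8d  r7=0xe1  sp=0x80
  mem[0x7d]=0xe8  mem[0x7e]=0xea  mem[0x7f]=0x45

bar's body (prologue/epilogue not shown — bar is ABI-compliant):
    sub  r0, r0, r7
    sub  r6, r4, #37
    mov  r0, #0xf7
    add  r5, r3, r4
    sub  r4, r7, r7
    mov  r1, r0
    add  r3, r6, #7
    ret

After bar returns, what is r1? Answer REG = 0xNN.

prologue: push r0 -> mem[0x7f]=0x85, sp=0x7f
prologue: push r5 -> mem[0x7e]=0xf7, sp=0x7e
body[0] sub  r0, r0, r7 -> r0=0xa4
body[1] sub  r6, r4, #37 -> r6=0x90
body[2] mov  r0, #0xf7 -> r0=0xf7
body[3] add  r5, r3, r4 -> r5=0xc7
body[4] sub  r4, r7, r7 -> r4=0x00
body[5] mov  r1, r0 -> r1=0xf7
body[6] add  r3, r6, #7 -> r3=0x97
epilogue: pop r5=0xf7, sp=0x7f
epilogue: pop r0=0x85, sp=0x80
r1 is caller-saved -> body value

REG = 0xf7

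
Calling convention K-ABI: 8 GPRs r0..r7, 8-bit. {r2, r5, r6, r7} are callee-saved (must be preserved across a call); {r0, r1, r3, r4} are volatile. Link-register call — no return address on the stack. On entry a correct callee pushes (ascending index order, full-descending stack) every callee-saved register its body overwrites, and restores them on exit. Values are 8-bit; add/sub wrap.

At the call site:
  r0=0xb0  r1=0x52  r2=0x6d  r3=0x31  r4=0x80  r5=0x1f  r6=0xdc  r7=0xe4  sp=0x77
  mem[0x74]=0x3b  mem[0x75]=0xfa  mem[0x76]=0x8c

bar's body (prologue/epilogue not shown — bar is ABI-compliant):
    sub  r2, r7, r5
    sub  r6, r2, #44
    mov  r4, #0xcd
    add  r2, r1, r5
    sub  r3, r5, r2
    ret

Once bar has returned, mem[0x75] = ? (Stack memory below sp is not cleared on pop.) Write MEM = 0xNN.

MEM = 0xdc

prologue: push r2 -> mem[0x76]=0x6d, sp=0x76
prologue: push r6 -> mem[0x75]=0xdc, sp=0x75
body[0] sub  r2, r7, r5 -> r2=0xc5
body[1] sub  r6, r2, #44 -> r6=0x99
body[2] mov  r4, #0xcd -> r4=0xcd
body[3] add  r2, r1, r5 -> r2=0x71
body[4] sub  r3, r5, r2 -> r3=0xae
epilogue: pop r6=0xdc, sp=0x76
epilogue: pop r2=0x6d, sp=0x77
prologue pushed ['r2', 'r6'] at ['0x76', '0x75']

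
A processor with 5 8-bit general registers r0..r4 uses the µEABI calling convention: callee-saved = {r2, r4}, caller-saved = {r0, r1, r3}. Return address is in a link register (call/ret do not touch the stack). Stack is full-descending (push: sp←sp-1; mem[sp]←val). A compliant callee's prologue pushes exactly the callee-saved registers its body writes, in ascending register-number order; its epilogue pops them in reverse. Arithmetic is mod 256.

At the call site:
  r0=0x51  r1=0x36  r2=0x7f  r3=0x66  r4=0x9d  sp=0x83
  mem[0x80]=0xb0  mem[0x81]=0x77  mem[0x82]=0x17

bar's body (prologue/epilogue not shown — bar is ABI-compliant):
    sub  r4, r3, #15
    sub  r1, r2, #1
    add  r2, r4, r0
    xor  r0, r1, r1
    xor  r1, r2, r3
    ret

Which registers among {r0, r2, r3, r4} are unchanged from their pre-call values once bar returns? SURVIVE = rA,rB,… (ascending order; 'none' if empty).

prologue: push r2 → mem[0x82]=0x7f, sp=0x82
prologue: push r4 → mem[0x81]=0x9d, sp=0x81
body[0] sub  r4, r3, #15 → r4=0x57
body[1] sub  r1, r2, #1 → r1=0x7e
body[2] add  r2, r4, r0 → r2=0xa8
body[3] xor  r0, r1, r1 → r0=0x00
body[4] xor  r1, r2, r3 → r1=0xce
epilogue: pop r4=0x9d, sp=0x82
epilogue: pop r2=0x7f, sp=0x83
r0: caller-saved, written=True
r2: callee-saved, written=True
r3: caller-saved, written=False
r4: callee-saved, written=True

SURVIVE = r2,r3,r4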